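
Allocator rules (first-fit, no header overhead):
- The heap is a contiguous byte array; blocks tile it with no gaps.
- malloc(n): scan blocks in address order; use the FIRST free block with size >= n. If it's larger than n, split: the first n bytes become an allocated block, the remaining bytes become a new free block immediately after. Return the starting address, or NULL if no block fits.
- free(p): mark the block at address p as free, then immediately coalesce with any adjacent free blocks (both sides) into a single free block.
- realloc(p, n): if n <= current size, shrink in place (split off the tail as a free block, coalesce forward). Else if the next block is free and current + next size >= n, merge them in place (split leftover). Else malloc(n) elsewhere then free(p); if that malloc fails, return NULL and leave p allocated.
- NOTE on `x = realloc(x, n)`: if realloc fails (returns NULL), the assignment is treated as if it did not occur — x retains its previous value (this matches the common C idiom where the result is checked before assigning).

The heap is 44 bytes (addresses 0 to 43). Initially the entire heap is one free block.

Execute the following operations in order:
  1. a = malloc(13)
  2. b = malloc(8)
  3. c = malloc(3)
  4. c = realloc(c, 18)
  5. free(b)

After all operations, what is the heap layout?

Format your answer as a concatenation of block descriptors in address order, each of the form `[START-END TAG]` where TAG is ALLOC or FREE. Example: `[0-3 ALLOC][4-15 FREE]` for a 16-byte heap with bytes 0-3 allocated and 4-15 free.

Answer: [0-12 ALLOC][13-20 FREE][21-38 ALLOC][39-43 FREE]

Derivation:
Op 1: a = malloc(13) -> a = 0; heap: [0-12 ALLOC][13-43 FREE]
Op 2: b = malloc(8) -> b = 13; heap: [0-12 ALLOC][13-20 ALLOC][21-43 FREE]
Op 3: c = malloc(3) -> c = 21; heap: [0-12 ALLOC][13-20 ALLOC][21-23 ALLOC][24-43 FREE]
Op 4: c = realloc(c, 18) -> c = 21; heap: [0-12 ALLOC][13-20 ALLOC][21-38 ALLOC][39-43 FREE]
Op 5: free(b) -> (freed b); heap: [0-12 ALLOC][13-20 FREE][21-38 ALLOC][39-43 FREE]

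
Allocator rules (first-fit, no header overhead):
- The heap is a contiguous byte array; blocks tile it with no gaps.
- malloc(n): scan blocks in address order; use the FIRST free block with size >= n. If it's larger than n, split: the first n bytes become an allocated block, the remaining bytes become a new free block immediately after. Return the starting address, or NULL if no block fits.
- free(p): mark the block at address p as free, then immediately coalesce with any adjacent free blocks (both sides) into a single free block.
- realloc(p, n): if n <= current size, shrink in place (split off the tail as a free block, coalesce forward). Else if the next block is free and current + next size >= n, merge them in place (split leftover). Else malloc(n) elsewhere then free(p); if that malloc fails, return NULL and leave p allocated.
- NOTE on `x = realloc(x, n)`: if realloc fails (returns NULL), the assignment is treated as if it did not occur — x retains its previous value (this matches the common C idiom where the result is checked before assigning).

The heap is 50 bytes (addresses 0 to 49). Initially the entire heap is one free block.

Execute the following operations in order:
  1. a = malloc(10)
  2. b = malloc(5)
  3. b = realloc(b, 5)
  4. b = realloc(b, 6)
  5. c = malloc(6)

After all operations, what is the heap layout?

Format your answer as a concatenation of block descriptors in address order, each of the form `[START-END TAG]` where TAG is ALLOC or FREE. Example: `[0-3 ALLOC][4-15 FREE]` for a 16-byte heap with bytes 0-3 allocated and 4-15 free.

Op 1: a = malloc(10) -> a = 0; heap: [0-9 ALLOC][10-49 FREE]
Op 2: b = malloc(5) -> b = 10; heap: [0-9 ALLOC][10-14 ALLOC][15-49 FREE]
Op 3: b = realloc(b, 5) -> b = 10; heap: [0-9 ALLOC][10-14 ALLOC][15-49 FREE]
Op 4: b = realloc(b, 6) -> b = 10; heap: [0-9 ALLOC][10-15 ALLOC][16-49 FREE]
Op 5: c = malloc(6) -> c = 16; heap: [0-9 ALLOC][10-15 ALLOC][16-21 ALLOC][22-49 FREE]

Answer: [0-9 ALLOC][10-15 ALLOC][16-21 ALLOC][22-49 FREE]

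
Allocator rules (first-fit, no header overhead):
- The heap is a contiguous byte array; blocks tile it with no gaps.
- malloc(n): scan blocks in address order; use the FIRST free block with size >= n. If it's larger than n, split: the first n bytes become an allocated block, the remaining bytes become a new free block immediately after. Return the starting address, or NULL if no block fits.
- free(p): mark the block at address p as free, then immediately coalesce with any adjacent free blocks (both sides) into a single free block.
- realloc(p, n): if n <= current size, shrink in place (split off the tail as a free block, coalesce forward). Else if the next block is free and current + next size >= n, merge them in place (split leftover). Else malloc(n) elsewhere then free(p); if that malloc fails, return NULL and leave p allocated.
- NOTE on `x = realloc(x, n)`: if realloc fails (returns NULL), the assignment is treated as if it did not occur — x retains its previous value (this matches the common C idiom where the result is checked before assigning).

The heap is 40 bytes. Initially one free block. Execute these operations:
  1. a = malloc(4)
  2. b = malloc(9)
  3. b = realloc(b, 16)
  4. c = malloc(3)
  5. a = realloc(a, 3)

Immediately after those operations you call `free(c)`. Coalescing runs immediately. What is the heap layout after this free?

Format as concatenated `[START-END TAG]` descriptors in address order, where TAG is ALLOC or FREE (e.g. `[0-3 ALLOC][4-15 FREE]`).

Op 1: a = malloc(4) -> a = 0; heap: [0-3 ALLOC][4-39 FREE]
Op 2: b = malloc(9) -> b = 4; heap: [0-3 ALLOC][4-12 ALLOC][13-39 FREE]
Op 3: b = realloc(b, 16) -> b = 4; heap: [0-3 ALLOC][4-19 ALLOC][20-39 FREE]
Op 4: c = malloc(3) -> c = 20; heap: [0-3 ALLOC][4-19 ALLOC][20-22 ALLOC][23-39 FREE]
Op 5: a = realloc(a, 3) -> a = 0; heap: [0-2 ALLOC][3-3 FREE][4-19 ALLOC][20-22 ALLOC][23-39 FREE]
free(c): c = 20 -> block [20-22 ALLOC]; mark free, coalesce with adjacent free neighbors -> [0-2 ALLOC][3-3 FREE][4-19 ALLOC][20-39 FREE]

Answer: [0-2 ALLOC][3-3 FREE][4-19 ALLOC][20-39 FREE]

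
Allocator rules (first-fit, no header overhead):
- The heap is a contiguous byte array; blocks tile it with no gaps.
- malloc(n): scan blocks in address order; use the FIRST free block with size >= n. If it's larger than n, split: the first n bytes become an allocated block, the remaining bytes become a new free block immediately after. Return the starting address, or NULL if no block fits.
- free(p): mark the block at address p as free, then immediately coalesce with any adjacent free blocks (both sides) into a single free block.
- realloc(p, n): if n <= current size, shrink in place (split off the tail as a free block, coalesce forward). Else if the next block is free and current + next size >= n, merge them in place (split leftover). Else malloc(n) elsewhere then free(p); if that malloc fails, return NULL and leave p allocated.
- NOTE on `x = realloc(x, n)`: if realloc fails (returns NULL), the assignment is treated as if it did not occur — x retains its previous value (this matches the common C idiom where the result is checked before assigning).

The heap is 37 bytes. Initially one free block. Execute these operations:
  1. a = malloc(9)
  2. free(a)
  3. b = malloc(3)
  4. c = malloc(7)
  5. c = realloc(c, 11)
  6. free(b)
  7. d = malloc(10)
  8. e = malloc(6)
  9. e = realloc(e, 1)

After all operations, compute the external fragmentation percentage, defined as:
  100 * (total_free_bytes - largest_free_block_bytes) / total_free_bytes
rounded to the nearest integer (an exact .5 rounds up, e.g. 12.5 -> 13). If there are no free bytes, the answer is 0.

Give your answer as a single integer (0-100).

Op 1: a = malloc(9) -> a = 0; heap: [0-8 ALLOC][9-36 FREE]
Op 2: free(a) -> (freed a); heap: [0-36 FREE]
Op 3: b = malloc(3) -> b = 0; heap: [0-2 ALLOC][3-36 FREE]
Op 4: c = malloc(7) -> c = 3; heap: [0-2 ALLOC][3-9 ALLOC][10-36 FREE]
Op 5: c = realloc(c, 11) -> c = 3; heap: [0-2 ALLOC][3-13 ALLOC][14-36 FREE]
Op 6: free(b) -> (freed b); heap: [0-2 FREE][3-13 ALLOC][14-36 FREE]
Op 7: d = malloc(10) -> d = 14; heap: [0-2 FREE][3-13 ALLOC][14-23 ALLOC][24-36 FREE]
Op 8: e = malloc(6) -> e = 24; heap: [0-2 FREE][3-13 ALLOC][14-23 ALLOC][24-29 ALLOC][30-36 FREE]
Op 9: e = realloc(e, 1) -> e = 24; heap: [0-2 FREE][3-13 ALLOC][14-23 ALLOC][24-24 ALLOC][25-36 FREE]
Free blocks: [3 12] total_free=15 largest=12 -> 100*(15-12)/15 = 300/15 = 20

Answer: 20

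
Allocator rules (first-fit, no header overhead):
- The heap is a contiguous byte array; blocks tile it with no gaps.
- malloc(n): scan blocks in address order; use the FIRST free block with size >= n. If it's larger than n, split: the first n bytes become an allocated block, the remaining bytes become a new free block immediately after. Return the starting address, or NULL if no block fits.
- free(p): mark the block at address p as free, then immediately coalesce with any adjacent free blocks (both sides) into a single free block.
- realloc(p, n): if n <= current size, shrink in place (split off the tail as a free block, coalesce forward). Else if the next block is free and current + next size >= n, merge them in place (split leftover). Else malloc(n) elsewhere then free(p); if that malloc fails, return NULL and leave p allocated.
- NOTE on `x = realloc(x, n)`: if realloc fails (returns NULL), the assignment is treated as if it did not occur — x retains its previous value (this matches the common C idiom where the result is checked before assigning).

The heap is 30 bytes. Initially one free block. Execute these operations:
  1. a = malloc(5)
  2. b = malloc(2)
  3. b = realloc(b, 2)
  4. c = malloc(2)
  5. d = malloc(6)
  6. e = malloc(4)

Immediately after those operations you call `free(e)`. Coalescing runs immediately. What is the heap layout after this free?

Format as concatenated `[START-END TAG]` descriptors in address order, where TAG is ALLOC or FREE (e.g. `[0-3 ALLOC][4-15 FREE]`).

Answer: [0-4 ALLOC][5-6 ALLOC][7-8 ALLOC][9-14 ALLOC][15-29 FREE]

Derivation:
Op 1: a = malloc(5) -> a = 0; heap: [0-4 ALLOC][5-29 FREE]
Op 2: b = malloc(2) -> b = 5; heap: [0-4 ALLOC][5-6 ALLOC][7-29 FREE]
Op 3: b = realloc(b, 2) -> b = 5; heap: [0-4 ALLOC][5-6 ALLOC][7-29 FREE]
Op 4: c = malloc(2) -> c = 7; heap: [0-4 ALLOC][5-6 ALLOC][7-8 ALLOC][9-29 FREE]
Op 5: d = malloc(6) -> d = 9; heap: [0-4 ALLOC][5-6 ALLOC][7-8 ALLOC][9-14 ALLOC][15-29 FREE]
Op 6: e = malloc(4) -> e = 15; heap: [0-4 ALLOC][5-6 ALLOC][7-8 ALLOC][9-14 ALLOC][15-18 ALLOC][19-29 FREE]
free(e): e = 15 -> block [15-18 ALLOC]; mark free, coalesce with adjacent free neighbors -> [0-4 ALLOC][5-6 ALLOC][7-8 ALLOC][9-14 ALLOC][15-29 FREE]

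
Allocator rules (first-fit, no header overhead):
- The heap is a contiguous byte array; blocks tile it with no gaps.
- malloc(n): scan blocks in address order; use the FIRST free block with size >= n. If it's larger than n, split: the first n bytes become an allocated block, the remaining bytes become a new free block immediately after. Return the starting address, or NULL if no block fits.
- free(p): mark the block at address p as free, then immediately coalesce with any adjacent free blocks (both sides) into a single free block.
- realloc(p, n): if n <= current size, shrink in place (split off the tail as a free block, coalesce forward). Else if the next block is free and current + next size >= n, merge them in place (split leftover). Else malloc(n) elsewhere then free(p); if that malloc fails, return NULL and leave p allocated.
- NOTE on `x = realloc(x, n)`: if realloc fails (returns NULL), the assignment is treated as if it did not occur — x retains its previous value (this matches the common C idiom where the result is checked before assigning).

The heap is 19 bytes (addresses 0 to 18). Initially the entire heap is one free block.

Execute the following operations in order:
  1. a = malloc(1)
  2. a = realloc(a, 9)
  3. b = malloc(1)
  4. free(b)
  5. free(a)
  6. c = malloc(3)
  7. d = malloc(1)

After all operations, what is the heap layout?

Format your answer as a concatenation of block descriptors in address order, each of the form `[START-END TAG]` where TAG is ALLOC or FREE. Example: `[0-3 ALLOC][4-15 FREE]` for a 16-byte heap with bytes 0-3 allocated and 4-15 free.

Answer: [0-2 ALLOC][3-3 ALLOC][4-18 FREE]

Derivation:
Op 1: a = malloc(1) -> a = 0; heap: [0-0 ALLOC][1-18 FREE]
Op 2: a = realloc(a, 9) -> a = 0; heap: [0-8 ALLOC][9-18 FREE]
Op 3: b = malloc(1) -> b = 9; heap: [0-8 ALLOC][9-9 ALLOC][10-18 FREE]
Op 4: free(b) -> (freed b); heap: [0-8 ALLOC][9-18 FREE]
Op 5: free(a) -> (freed a); heap: [0-18 FREE]
Op 6: c = malloc(3) -> c = 0; heap: [0-2 ALLOC][3-18 FREE]
Op 7: d = malloc(1) -> d = 3; heap: [0-2 ALLOC][3-3 ALLOC][4-18 FREE]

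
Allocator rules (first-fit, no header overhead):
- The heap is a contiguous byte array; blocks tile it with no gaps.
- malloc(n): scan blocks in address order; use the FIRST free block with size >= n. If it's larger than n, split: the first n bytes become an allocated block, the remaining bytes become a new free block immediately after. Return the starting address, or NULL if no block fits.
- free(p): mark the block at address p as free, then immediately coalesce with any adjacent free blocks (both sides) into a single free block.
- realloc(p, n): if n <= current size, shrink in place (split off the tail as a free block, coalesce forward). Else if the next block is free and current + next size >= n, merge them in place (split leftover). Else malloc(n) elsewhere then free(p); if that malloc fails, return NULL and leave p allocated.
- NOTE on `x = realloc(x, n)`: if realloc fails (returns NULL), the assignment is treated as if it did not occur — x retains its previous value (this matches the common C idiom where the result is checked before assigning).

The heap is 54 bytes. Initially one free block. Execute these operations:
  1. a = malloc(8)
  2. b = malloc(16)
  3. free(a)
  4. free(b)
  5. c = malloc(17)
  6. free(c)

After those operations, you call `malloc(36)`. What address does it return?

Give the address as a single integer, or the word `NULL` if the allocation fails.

Op 1: a = malloc(8) -> a = 0; heap: [0-7 ALLOC][8-53 FREE]
Op 2: b = malloc(16) -> b = 8; heap: [0-7 ALLOC][8-23 ALLOC][24-53 FREE]
Op 3: free(a) -> (freed a); heap: [0-7 FREE][8-23 ALLOC][24-53 FREE]
Op 4: free(b) -> (freed b); heap: [0-53 FREE]
Op 5: c = malloc(17) -> c = 0; heap: [0-16 ALLOC][17-53 FREE]
Op 6: free(c) -> (freed c); heap: [0-53 FREE]
malloc(36): first-fit scan over [0-53 FREE] -> 0

Answer: 0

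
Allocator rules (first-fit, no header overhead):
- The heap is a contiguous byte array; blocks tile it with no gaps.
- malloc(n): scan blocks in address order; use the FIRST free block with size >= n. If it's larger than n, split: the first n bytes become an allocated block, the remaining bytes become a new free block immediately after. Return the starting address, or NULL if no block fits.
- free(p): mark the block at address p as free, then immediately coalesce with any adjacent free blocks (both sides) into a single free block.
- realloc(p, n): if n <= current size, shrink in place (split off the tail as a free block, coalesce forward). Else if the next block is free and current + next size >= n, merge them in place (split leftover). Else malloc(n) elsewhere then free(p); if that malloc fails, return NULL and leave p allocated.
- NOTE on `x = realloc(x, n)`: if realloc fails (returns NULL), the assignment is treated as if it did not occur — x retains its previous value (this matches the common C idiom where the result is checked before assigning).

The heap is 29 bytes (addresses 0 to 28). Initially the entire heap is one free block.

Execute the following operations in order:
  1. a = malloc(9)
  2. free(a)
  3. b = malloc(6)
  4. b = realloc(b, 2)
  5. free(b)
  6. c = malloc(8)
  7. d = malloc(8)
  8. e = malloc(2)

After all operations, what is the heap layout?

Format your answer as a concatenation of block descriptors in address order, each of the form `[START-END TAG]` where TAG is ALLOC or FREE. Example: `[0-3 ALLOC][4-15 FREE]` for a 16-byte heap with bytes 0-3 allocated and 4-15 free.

Op 1: a = malloc(9) -> a = 0; heap: [0-8 ALLOC][9-28 FREE]
Op 2: free(a) -> (freed a); heap: [0-28 FREE]
Op 3: b = malloc(6) -> b = 0; heap: [0-5 ALLOC][6-28 FREE]
Op 4: b = realloc(b, 2) -> b = 0; heap: [0-1 ALLOC][2-28 FREE]
Op 5: free(b) -> (freed b); heap: [0-28 FREE]
Op 6: c = malloc(8) -> c = 0; heap: [0-7 ALLOC][8-28 FREE]
Op 7: d = malloc(8) -> d = 8; heap: [0-7 ALLOC][8-15 ALLOC][16-28 FREE]
Op 8: e = malloc(2) -> e = 16; heap: [0-7 ALLOC][8-15 ALLOC][16-17 ALLOC][18-28 FREE]

Answer: [0-7 ALLOC][8-15 ALLOC][16-17 ALLOC][18-28 FREE]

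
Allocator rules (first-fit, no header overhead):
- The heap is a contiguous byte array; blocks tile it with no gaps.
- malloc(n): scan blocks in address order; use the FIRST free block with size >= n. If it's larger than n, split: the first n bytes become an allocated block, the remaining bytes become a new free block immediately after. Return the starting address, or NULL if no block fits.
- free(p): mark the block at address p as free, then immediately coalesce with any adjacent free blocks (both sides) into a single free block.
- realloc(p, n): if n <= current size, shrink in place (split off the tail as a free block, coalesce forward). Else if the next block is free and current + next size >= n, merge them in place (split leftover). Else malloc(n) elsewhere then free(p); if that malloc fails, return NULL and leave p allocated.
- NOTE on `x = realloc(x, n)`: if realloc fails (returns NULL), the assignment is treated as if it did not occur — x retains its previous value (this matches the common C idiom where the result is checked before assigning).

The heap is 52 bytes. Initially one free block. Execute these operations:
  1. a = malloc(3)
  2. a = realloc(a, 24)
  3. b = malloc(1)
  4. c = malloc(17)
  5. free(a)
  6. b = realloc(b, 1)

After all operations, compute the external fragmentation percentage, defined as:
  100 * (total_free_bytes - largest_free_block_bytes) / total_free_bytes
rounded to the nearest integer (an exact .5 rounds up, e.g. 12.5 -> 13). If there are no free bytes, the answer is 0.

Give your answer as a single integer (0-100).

Op 1: a = malloc(3) -> a = 0; heap: [0-2 ALLOC][3-51 FREE]
Op 2: a = realloc(a, 24) -> a = 0; heap: [0-23 ALLOC][24-51 FREE]
Op 3: b = malloc(1) -> b = 24; heap: [0-23 ALLOC][24-24 ALLOC][25-51 FREE]
Op 4: c = malloc(17) -> c = 25; heap: [0-23 ALLOC][24-24 ALLOC][25-41 ALLOC][42-51 FREE]
Op 5: free(a) -> (freed a); heap: [0-23 FREE][24-24 ALLOC][25-41 ALLOC][42-51 FREE]
Op 6: b = realloc(b, 1) -> b = 24; heap: [0-23 FREE][24-24 ALLOC][25-41 ALLOC][42-51 FREE]
Free blocks: [24 10] total_free=34 largest=24 -> 100*(34-24)/34 = 1000/34 ≈ 29.412 -> rounds to 29

Answer: 29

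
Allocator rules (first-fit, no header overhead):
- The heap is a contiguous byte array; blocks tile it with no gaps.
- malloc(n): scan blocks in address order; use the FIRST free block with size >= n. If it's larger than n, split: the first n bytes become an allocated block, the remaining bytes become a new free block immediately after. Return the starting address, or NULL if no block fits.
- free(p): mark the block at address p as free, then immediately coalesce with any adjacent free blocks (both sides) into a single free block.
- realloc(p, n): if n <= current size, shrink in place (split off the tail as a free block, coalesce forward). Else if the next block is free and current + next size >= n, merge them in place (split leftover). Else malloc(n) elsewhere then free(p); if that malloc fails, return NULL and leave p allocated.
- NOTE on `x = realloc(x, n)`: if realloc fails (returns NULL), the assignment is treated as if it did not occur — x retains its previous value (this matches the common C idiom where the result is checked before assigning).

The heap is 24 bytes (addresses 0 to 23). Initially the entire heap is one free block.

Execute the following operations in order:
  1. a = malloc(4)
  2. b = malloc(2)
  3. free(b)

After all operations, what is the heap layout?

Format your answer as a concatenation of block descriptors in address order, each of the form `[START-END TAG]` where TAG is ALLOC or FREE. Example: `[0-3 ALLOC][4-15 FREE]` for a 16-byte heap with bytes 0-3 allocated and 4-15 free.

Answer: [0-3 ALLOC][4-23 FREE]

Derivation:
Op 1: a = malloc(4) -> a = 0; heap: [0-3 ALLOC][4-23 FREE]
Op 2: b = malloc(2) -> b = 4; heap: [0-3 ALLOC][4-5 ALLOC][6-23 FREE]
Op 3: free(b) -> (freed b); heap: [0-3 ALLOC][4-23 FREE]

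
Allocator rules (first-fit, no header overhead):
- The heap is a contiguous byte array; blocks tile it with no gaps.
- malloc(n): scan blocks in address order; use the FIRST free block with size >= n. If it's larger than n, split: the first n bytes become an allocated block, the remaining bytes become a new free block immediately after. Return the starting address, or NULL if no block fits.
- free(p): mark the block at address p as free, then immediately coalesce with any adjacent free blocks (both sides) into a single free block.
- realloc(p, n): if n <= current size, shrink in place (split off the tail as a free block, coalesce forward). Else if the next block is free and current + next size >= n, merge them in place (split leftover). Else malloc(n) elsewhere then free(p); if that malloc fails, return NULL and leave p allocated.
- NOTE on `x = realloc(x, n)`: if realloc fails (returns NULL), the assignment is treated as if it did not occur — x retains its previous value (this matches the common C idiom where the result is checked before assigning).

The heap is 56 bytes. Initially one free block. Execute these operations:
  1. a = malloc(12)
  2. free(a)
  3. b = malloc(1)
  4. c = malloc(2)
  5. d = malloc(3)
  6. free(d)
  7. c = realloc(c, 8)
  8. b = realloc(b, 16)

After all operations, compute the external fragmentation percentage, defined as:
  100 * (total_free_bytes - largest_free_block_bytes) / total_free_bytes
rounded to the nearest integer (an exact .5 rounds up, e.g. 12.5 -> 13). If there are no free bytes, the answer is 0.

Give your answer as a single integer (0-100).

Answer: 3

Derivation:
Op 1: a = malloc(12) -> a = 0; heap: [0-11 ALLOC][12-55 FREE]
Op 2: free(a) -> (freed a); heap: [0-55 FREE]
Op 3: b = malloc(1) -> b = 0; heap: [0-0 ALLOC][1-55 FREE]
Op 4: c = malloc(2) -> c = 1; heap: [0-0 ALLOC][1-2 ALLOC][3-55 FREE]
Op 5: d = malloc(3) -> d = 3; heap: [0-0 ALLOC][1-2 ALLOC][3-5 ALLOC][6-55 FREE]
Op 6: free(d) -> (freed d); heap: [0-0 ALLOC][1-2 ALLOC][3-55 FREE]
Op 7: c = realloc(c, 8) -> c = 1; heap: [0-0 ALLOC][1-8 ALLOC][9-55 FREE]
Op 8: b = realloc(b, 16) -> b = 9; heap: [0-0 FREE][1-8 ALLOC][9-24 ALLOC][25-55 FREE]
Free blocks: [1 31] total_free=32 largest=31 -> 100*(32-31)/32 = 100/32 = 3.125 -> rounds to 3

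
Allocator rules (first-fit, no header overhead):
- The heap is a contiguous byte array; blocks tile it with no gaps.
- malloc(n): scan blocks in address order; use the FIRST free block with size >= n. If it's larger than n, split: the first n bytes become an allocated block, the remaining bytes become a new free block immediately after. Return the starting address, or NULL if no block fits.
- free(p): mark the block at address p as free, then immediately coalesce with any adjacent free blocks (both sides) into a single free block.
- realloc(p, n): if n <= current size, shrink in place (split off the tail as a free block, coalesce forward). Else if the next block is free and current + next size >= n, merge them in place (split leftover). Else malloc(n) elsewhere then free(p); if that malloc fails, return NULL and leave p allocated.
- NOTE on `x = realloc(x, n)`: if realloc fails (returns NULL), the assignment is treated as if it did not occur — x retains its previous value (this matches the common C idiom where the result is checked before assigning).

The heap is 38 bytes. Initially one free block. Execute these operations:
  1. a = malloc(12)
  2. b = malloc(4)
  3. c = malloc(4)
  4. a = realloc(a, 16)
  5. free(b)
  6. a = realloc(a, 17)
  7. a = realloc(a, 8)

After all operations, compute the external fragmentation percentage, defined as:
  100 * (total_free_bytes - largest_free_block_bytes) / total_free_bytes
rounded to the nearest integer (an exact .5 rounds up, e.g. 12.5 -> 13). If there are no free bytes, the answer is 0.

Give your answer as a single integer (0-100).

Op 1: a = malloc(12) -> a = 0; heap: [0-11 ALLOC][12-37 FREE]
Op 2: b = malloc(4) -> b = 12; heap: [0-11 ALLOC][12-15 ALLOC][16-37 FREE]
Op 3: c = malloc(4) -> c = 16; heap: [0-11 ALLOC][12-15 ALLOC][16-19 ALLOC][20-37 FREE]
Op 4: a = realloc(a, 16) -> a = 20; heap: [0-11 FREE][12-15 ALLOC][16-19 ALLOC][20-35 ALLOC][36-37 FREE]
Op 5: free(b) -> (freed b); heap: [0-15 FREE][16-19 ALLOC][20-35 ALLOC][36-37 FREE]
Op 6: a = realloc(a, 17) -> a = 20; heap: [0-15 FREE][16-19 ALLOC][20-36 ALLOC][37-37 FREE]
Op 7: a = realloc(a, 8) -> a = 20; heap: [0-15 FREE][16-19 ALLOC][20-27 ALLOC][28-37 FREE]
Free blocks: [16 10] total_free=26 largest=16 -> 100*(26-16)/26 = 1000/26 ≈ 38.462 -> rounds to 38

Answer: 38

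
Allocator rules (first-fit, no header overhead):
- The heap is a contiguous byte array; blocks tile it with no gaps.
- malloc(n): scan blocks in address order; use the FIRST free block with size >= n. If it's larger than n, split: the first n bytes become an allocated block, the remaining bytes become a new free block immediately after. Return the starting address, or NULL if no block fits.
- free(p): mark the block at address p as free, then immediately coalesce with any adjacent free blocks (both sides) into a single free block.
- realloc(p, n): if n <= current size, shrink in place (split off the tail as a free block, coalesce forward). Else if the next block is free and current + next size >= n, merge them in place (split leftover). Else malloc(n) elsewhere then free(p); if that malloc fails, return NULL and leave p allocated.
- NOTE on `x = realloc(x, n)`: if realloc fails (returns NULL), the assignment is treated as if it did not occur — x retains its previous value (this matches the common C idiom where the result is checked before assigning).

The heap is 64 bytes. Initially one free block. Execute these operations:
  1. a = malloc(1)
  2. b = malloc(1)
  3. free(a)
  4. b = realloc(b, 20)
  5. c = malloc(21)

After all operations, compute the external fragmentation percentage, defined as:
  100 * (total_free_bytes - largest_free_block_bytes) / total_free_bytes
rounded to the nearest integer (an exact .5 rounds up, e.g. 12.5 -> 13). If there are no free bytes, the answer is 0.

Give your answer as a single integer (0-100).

Answer: 4

Derivation:
Op 1: a = malloc(1) -> a = 0; heap: [0-0 ALLOC][1-63 FREE]
Op 2: b = malloc(1) -> b = 1; heap: [0-0 ALLOC][1-1 ALLOC][2-63 FREE]
Op 3: free(a) -> (freed a); heap: [0-0 FREE][1-1 ALLOC][2-63 FREE]
Op 4: b = realloc(b, 20) -> b = 1; heap: [0-0 FREE][1-20 ALLOC][21-63 FREE]
Op 5: c = malloc(21) -> c = 21; heap: [0-0 FREE][1-20 ALLOC][21-41 ALLOC][42-63 FREE]
Free blocks: [1 22] total_free=23 largest=22 -> 100*(23-22)/23 = 100/23 ≈ 4.348 -> rounds to 4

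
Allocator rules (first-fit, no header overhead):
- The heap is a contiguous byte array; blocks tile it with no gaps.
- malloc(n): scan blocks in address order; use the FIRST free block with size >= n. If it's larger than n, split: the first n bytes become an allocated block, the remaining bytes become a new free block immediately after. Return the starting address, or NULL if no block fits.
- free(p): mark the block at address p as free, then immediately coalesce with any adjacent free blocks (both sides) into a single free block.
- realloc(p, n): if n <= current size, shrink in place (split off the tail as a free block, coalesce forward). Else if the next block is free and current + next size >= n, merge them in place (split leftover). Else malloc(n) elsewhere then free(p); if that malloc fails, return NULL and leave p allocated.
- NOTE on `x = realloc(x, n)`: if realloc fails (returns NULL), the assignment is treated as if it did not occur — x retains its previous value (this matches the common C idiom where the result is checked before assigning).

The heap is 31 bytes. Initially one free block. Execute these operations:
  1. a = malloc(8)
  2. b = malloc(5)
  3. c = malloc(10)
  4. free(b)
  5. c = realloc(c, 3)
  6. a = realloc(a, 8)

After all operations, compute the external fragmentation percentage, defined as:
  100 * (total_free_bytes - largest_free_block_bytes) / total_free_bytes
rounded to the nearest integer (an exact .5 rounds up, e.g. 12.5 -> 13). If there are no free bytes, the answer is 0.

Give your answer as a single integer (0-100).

Op 1: a = malloc(8) -> a = 0; heap: [0-7 ALLOC][8-30 FREE]
Op 2: b = malloc(5) -> b = 8; heap: [0-7 ALLOC][8-12 ALLOC][13-30 FREE]
Op 3: c = malloc(10) -> c = 13; heap: [0-7 ALLOC][8-12 ALLOC][13-22 ALLOC][23-30 FREE]
Op 4: free(b) -> (freed b); heap: [0-7 ALLOC][8-12 FREE][13-22 ALLOC][23-30 FREE]
Op 5: c = realloc(c, 3) -> c = 13; heap: [0-7 ALLOC][8-12 FREE][13-15 ALLOC][16-30 FREE]
Op 6: a = realloc(a, 8) -> a = 0; heap: [0-7 ALLOC][8-12 FREE][13-15 ALLOC][16-30 FREE]
Free blocks: [5 15] total_free=20 largest=15 -> 100*(20-15)/20 = 500/20 = 25

Answer: 25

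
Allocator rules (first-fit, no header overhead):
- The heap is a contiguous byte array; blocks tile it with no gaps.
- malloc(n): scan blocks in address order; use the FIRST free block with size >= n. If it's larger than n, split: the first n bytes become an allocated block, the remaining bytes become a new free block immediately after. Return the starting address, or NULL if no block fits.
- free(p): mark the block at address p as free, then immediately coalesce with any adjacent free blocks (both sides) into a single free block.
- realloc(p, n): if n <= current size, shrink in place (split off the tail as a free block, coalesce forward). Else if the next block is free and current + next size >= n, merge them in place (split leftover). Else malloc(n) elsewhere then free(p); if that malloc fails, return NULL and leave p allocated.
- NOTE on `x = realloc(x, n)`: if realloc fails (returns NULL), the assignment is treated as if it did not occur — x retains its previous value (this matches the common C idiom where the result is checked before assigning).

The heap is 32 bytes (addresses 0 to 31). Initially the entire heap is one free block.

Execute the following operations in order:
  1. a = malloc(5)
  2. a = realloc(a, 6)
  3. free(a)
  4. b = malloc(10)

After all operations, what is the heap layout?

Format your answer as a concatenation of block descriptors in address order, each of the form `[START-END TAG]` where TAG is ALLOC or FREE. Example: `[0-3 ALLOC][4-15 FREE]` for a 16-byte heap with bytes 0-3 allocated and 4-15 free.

Op 1: a = malloc(5) -> a = 0; heap: [0-4 ALLOC][5-31 FREE]
Op 2: a = realloc(a, 6) -> a = 0; heap: [0-5 ALLOC][6-31 FREE]
Op 3: free(a) -> (freed a); heap: [0-31 FREE]
Op 4: b = malloc(10) -> b = 0; heap: [0-9 ALLOC][10-31 FREE]

Answer: [0-9 ALLOC][10-31 FREE]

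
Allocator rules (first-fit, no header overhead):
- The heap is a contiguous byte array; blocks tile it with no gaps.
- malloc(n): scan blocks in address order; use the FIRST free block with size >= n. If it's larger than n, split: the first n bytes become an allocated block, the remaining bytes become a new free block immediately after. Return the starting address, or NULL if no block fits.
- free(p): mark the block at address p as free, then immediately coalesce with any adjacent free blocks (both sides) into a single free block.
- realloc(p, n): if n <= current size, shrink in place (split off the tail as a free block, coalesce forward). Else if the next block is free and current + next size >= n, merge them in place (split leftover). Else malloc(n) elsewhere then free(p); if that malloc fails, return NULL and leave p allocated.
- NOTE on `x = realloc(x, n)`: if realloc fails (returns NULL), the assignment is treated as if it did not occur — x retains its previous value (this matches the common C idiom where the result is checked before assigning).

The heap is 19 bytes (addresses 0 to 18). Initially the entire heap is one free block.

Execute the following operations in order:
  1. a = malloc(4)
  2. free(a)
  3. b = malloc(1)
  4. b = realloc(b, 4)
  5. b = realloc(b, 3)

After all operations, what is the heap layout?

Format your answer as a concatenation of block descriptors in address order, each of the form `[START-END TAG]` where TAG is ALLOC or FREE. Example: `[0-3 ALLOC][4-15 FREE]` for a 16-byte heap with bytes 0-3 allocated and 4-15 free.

Op 1: a = malloc(4) -> a = 0; heap: [0-3 ALLOC][4-18 FREE]
Op 2: free(a) -> (freed a); heap: [0-18 FREE]
Op 3: b = malloc(1) -> b = 0; heap: [0-0 ALLOC][1-18 FREE]
Op 4: b = realloc(b, 4) -> b = 0; heap: [0-3 ALLOC][4-18 FREE]
Op 5: b = realloc(b, 3) -> b = 0; heap: [0-2 ALLOC][3-18 FREE]

Answer: [0-2 ALLOC][3-18 FREE]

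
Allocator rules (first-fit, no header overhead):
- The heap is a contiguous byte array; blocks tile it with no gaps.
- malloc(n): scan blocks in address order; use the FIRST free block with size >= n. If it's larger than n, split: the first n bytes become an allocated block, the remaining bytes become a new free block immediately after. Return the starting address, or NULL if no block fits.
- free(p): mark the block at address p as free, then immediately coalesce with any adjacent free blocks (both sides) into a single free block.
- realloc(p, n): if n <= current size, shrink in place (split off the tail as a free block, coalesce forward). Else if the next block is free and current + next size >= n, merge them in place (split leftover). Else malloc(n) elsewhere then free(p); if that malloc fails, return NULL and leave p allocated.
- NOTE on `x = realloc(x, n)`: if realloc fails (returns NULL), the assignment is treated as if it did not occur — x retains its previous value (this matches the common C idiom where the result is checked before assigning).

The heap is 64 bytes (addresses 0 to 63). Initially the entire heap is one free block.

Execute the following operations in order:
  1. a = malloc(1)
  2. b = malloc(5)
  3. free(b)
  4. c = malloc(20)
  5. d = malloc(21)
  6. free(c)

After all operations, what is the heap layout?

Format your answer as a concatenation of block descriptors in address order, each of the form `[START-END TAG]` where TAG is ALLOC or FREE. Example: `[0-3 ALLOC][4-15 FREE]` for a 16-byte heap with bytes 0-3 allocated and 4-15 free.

Answer: [0-0 ALLOC][1-20 FREE][21-41 ALLOC][42-63 FREE]

Derivation:
Op 1: a = malloc(1) -> a = 0; heap: [0-0 ALLOC][1-63 FREE]
Op 2: b = malloc(5) -> b = 1; heap: [0-0 ALLOC][1-5 ALLOC][6-63 FREE]
Op 3: free(b) -> (freed b); heap: [0-0 ALLOC][1-63 FREE]
Op 4: c = malloc(20) -> c = 1; heap: [0-0 ALLOC][1-20 ALLOC][21-63 FREE]
Op 5: d = malloc(21) -> d = 21; heap: [0-0 ALLOC][1-20 ALLOC][21-41 ALLOC][42-63 FREE]
Op 6: free(c) -> (freed c); heap: [0-0 ALLOC][1-20 FREE][21-41 ALLOC][42-63 FREE]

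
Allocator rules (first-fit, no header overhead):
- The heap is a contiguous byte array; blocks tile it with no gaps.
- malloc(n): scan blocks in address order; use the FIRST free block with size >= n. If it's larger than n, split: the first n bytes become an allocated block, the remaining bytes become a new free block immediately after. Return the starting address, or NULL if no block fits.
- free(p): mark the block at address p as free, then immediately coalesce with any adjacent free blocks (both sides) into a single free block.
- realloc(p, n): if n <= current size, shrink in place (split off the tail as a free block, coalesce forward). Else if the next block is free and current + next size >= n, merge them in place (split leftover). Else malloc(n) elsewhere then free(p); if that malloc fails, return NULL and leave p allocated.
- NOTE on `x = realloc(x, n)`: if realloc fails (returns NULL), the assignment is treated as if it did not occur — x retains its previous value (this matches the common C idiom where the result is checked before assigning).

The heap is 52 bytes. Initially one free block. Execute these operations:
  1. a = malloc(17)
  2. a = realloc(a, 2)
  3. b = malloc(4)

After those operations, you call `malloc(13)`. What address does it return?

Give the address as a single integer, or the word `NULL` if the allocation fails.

Answer: 6

Derivation:
Op 1: a = malloc(17) -> a = 0; heap: [0-16 ALLOC][17-51 FREE]
Op 2: a = realloc(a, 2) -> a = 0; heap: [0-1 ALLOC][2-51 FREE]
Op 3: b = malloc(4) -> b = 2; heap: [0-1 ALLOC][2-5 ALLOC][6-51 FREE]
malloc(13): first-fit scan over [0-1 ALLOC][2-5 ALLOC][6-51 FREE] -> 6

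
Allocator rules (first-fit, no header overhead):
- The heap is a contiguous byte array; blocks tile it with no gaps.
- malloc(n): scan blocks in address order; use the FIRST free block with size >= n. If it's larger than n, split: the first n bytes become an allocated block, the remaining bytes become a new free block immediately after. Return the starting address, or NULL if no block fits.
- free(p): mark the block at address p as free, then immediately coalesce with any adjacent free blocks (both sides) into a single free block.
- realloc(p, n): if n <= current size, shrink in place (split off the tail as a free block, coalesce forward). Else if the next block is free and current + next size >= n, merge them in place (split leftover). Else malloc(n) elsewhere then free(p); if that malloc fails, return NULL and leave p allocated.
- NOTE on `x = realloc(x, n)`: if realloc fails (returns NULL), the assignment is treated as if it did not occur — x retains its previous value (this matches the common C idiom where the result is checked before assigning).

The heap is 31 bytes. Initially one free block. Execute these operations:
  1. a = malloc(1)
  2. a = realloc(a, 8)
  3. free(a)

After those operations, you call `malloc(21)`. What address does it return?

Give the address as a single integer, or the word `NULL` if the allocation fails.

Answer: 0

Derivation:
Op 1: a = malloc(1) -> a = 0; heap: [0-0 ALLOC][1-30 FREE]
Op 2: a = realloc(a, 8) -> a = 0; heap: [0-7 ALLOC][8-30 FREE]
Op 3: free(a) -> (freed a); heap: [0-30 FREE]
malloc(21): first-fit scan over [0-30 FREE] -> 0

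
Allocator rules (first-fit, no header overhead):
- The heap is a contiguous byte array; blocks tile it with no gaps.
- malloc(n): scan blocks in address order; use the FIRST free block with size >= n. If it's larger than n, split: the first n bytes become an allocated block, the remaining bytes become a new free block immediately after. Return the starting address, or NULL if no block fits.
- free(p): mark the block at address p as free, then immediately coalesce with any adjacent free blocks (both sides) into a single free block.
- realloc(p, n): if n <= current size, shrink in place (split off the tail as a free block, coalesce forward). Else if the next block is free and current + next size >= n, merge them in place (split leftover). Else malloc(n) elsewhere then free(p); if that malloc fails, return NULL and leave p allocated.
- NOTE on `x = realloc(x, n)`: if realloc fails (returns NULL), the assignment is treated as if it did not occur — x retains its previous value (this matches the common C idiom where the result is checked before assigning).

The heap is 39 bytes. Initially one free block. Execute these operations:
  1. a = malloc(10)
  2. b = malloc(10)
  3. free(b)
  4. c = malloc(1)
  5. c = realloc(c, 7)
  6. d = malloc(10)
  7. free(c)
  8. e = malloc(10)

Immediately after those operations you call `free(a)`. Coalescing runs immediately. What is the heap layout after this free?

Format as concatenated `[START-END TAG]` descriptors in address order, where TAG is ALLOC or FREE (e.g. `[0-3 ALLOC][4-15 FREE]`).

Answer: [0-16 FREE][17-26 ALLOC][27-36 ALLOC][37-38 FREE]

Derivation:
Op 1: a = malloc(10) -> a = 0; heap: [0-9 ALLOC][10-38 FREE]
Op 2: b = malloc(10) -> b = 10; heap: [0-9 ALLOC][10-19 ALLOC][20-38 FREE]
Op 3: free(b) -> (freed b); heap: [0-9 ALLOC][10-38 FREE]
Op 4: c = malloc(1) -> c = 10; heap: [0-9 ALLOC][10-10 ALLOC][11-38 FREE]
Op 5: c = realloc(c, 7) -> c = 10; heap: [0-9 ALLOC][10-16 ALLOC][17-38 FREE]
Op 6: d = malloc(10) -> d = 17; heap: [0-9 ALLOC][10-16 ALLOC][17-26 ALLOC][27-38 FREE]
Op 7: free(c) -> (freed c); heap: [0-9 ALLOC][10-16 FREE][17-26 ALLOC][27-38 FREE]
Op 8: e = malloc(10) -> e = 27; heap: [0-9 ALLOC][10-16 FREE][17-26 ALLOC][27-36 ALLOC][37-38 FREE]
free(a): a = 0 -> block [0-9 ALLOC]; mark free, coalesce with adjacent free neighbors -> [0-16 FREE][17-26 ALLOC][27-36 ALLOC][37-38 FREE]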